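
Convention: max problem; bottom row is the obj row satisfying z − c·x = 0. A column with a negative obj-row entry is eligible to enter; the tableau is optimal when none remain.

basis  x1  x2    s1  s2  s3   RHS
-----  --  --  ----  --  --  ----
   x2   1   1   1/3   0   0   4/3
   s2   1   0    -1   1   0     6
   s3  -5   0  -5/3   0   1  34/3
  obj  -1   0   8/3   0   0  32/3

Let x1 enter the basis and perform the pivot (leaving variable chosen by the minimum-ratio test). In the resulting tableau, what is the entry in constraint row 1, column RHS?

Ratio test on column x1 — row 1: (4/3)/1 = 4/3; row 2: 6/1 = 6; row 3: entry -5 ≤ 0. Minimum is 4/3 at row 1 (x2 leaves); pivot element 1.
Divide row 1 by 1; eliminate column x1 from the other rows.
In the new row 1, the RHS entry is the old entry divided by the pivot: (4/3)/1 = 4/3.

4/3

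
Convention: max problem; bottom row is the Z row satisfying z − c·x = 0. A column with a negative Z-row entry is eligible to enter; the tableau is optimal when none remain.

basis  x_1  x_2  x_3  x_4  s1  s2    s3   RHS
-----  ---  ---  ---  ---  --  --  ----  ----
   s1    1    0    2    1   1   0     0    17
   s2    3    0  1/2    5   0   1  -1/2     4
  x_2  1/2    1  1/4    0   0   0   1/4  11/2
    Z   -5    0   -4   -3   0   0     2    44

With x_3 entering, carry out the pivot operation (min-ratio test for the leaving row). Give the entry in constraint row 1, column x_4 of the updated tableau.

Ratio test on column x_3 — row 1: 17/2 = 17/2; row 2: 4/(1/2) = 8; row 3: (11/2)/(1/4) = 22. Minimum is 8 at row 2 (s2 leaves); pivot element 1/2.
Divide row 2 by 1/2; eliminate column x_3 from the other rows.
Row 1 update in column x_4: 1 − 2·10 = -19.

-19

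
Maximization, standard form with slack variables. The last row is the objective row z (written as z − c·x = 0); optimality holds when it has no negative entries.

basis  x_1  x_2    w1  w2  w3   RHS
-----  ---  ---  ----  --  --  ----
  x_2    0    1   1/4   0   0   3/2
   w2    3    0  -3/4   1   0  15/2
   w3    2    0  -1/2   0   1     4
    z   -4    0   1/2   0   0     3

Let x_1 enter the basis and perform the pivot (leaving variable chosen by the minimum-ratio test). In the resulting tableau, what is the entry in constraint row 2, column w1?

Ratio test on column x_1 — row 1: entry 0 ≤ 0; row 2: (15/2)/3 = 5/2; row 3: 4/2 = 2. Minimum is 2 at row 3 (w3 leaves); pivot element 2.
Divide row 3 by 2; eliminate column x_1 from the other rows.
Row 2 update in column w1: -3/4 − 3·(-1/4) = 0.

0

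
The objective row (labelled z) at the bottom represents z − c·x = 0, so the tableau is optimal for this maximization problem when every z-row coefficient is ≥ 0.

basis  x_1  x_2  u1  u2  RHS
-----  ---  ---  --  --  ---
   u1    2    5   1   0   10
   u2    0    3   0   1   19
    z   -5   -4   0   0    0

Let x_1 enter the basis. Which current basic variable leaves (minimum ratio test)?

u1

Column x_1 entries and ratios — u1: 10/2 = 5; u2: 0 ≤ 0, skip.
Smallest ratio is 5 in the row of u1, so u1 leaves.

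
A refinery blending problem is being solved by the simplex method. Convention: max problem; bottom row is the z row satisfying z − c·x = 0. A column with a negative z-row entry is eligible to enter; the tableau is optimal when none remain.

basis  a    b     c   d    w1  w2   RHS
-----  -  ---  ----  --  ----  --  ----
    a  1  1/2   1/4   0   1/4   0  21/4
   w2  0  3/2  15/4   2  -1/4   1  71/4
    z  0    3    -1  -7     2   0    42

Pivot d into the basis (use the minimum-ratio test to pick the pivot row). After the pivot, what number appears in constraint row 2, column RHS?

71/8

Ratio test on column d — row 1: entry 0 ≤ 0; row 2: (71/4)/2 = 71/8. Minimum is 71/8 at row 2 (w2 leaves); pivot element 2.
Divide row 2 by 2; eliminate column d from the other rows.
In the new row 2, the RHS entry is the old entry divided by the pivot: (71/4)/2 = 71/8.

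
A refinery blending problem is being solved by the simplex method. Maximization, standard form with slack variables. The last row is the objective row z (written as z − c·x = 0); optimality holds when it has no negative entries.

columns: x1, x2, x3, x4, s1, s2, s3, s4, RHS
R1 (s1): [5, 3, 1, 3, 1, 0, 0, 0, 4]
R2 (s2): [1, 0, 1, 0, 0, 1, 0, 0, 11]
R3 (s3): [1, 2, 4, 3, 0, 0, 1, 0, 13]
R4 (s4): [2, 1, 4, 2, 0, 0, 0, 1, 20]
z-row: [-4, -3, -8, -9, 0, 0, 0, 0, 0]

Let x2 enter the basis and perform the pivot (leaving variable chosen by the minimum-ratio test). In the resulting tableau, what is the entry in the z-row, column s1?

1

Ratio test on column x2 — row 1: 4/3 = 4/3; row 2: entry 0 ≤ 0; row 3: 13/2 = 13/2; row 4: 20/1 = 20. Minimum is 4/3 at row 1 (s1 leaves); pivot element 3.
Divide row 1 by 3; eliminate column x2 from the other rows.
z-row update in column s1: 0 − (-3)·(1/3) = 1.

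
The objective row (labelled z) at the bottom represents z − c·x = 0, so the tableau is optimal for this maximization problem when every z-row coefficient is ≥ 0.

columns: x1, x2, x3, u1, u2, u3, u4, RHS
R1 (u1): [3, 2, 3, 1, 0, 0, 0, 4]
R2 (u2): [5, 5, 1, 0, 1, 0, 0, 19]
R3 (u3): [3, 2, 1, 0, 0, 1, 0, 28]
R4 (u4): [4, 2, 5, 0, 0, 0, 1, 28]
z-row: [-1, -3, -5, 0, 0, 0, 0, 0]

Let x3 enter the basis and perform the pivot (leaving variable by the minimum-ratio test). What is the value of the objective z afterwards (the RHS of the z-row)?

20/3

Ratio test on column x3 — row 1: 4/3 = 4/3; row 2: 19/1 = 19; row 3: 28/1 = 28; row 4: 28/5 = 28/5. Minimum is 4/3 at row 1 (u1 leaves); pivot element 3.
Pivot on row 1; the z-row RHS becomes 0 − (-5)·(4/3) = 20/3.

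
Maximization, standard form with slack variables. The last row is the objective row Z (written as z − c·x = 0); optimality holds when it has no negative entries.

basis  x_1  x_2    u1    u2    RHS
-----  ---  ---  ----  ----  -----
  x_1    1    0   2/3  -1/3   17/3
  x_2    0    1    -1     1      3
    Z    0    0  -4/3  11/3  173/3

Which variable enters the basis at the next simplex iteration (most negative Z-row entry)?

Negative Z-row entries: u1: -4/3.
The most negative is -4/3 in column u1, so u1 enters.

u1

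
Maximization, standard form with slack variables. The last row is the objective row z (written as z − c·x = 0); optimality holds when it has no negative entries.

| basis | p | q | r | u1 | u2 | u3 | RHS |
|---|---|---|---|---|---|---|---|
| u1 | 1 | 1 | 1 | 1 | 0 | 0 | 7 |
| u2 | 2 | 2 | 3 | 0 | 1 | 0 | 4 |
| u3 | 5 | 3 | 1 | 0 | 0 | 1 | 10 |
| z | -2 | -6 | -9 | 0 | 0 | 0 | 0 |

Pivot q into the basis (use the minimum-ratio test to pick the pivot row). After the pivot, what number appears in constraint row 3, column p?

2

Ratio test on column q — row 1: 7/1 = 7; row 2: 4/2 = 2; row 3: 10/3 = 10/3. Minimum is 2 at row 2 (u2 leaves); pivot element 2.
Divide row 2 by 2; eliminate column q from the other rows.
Row 3 update in column p: 5 − 3·1 = 2.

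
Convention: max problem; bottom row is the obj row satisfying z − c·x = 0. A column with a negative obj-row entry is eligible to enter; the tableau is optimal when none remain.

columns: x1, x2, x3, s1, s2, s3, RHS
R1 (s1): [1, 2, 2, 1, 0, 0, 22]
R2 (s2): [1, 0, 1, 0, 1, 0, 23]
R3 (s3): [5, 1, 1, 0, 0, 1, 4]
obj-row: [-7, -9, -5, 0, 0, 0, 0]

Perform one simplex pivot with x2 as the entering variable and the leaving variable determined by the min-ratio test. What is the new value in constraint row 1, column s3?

-2

Ratio test on column x2 — row 1: 22/2 = 11; row 2: entry 0 ≤ 0; row 3: 4/1 = 4. Minimum is 4 at row 3 (s3 leaves); pivot element 1.
Divide row 3 by 1; eliminate column x2 from the other rows.
Row 1 update in column s3: 0 − 2·1 = -2.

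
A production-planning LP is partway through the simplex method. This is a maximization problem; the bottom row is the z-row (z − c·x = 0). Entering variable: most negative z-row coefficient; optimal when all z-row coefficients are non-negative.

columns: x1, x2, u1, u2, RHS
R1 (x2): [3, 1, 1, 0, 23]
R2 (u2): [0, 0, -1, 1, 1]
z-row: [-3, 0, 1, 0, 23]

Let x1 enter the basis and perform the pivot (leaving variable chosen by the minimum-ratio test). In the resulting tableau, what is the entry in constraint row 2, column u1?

-1

Ratio test on column x1 — row 1: 23/3 = 23/3; row 2: entry 0 ≤ 0. Minimum is 23/3 at row 1 (x2 leaves); pivot element 3.
Divide row 1 by 3; eliminate column x1 from the other rows.
Row 2 update in column u1: -1 − 0·(1/3) = -1.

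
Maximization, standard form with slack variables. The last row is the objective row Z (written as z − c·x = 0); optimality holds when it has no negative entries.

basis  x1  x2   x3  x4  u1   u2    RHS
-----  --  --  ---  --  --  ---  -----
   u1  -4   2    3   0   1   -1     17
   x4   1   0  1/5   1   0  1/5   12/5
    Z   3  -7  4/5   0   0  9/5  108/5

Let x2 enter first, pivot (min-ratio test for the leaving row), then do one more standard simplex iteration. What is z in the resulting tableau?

215/2

Ratio test on column x2 — row 1: 17/2 = 17/2; row 2: entry 0 ≤ 0. Minimum is 17/2 at row 1 (u1 leaves); pivot element 2.
Pivot on row 1; the Z-row RHS becomes 108/5 − (-7)·(17/2) = 811/10.
Next entering variable (most negative Z-row entry -11): x1.
Ratio test on column x1 — row 1: entry -2 ≤ 0; row 2: (12/5)/1 = 12/5. Minimum is 12/5 at row 2 (x4 leaves); pivot element 1.
After the second pivot the Z-row RHS is 811/10 − (-11)·(12/5) = 215/2.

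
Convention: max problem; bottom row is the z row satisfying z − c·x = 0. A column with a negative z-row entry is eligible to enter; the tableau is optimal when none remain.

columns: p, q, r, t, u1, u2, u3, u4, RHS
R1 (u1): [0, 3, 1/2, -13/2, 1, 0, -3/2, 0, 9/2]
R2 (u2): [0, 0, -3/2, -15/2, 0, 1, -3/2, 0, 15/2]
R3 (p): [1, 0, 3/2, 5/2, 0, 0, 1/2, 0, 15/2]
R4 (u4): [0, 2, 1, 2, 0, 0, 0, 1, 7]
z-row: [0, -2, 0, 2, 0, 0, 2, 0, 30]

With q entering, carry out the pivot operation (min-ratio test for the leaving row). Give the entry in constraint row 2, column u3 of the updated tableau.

-3/2

Ratio test on column q — row 1: (9/2)/3 = 3/2; row 2: entry 0 ≤ 0; row 3: entry 0 ≤ 0; row 4: 7/2 = 7/2. Minimum is 3/2 at row 1 (u1 leaves); pivot element 3.
Divide row 1 by 3; eliminate column q from the other rows.
Row 2 update in column u3: -3/2 − 0·(-1/2) = -3/2.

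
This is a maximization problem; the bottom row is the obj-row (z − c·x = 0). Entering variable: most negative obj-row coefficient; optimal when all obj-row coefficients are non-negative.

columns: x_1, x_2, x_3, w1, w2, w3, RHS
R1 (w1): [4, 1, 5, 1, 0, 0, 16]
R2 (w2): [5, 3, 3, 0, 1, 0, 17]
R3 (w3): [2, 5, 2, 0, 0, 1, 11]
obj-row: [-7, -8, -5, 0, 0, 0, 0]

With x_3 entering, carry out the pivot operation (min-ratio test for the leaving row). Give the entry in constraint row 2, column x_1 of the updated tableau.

13/5

Ratio test on column x_3 — row 1: 16/5 = 16/5; row 2: 17/3 = 17/3; row 3: 11/2 = 11/2. Minimum is 16/5 at row 1 (w1 leaves); pivot element 5.
Divide row 1 by 5; eliminate column x_3 from the other rows.
Row 2 update in column x_1: 5 − 3·(4/5) = 13/5.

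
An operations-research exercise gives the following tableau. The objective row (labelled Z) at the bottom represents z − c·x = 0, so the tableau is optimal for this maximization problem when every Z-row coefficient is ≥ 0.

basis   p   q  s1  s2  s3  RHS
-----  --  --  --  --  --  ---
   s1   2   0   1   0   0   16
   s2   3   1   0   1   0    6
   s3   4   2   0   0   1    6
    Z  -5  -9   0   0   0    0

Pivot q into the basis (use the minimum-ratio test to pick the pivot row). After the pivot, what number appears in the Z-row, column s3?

9/2

Ratio test on column q — row 1: entry 0 ≤ 0; row 2: 6/1 = 6; row 3: 6/2 = 3. Minimum is 3 at row 3 (s3 leaves); pivot element 2.
Divide row 3 by 2; eliminate column q from the other rows.
Z-row update in column s3: 0 − (-9)·(1/2) = 9/2.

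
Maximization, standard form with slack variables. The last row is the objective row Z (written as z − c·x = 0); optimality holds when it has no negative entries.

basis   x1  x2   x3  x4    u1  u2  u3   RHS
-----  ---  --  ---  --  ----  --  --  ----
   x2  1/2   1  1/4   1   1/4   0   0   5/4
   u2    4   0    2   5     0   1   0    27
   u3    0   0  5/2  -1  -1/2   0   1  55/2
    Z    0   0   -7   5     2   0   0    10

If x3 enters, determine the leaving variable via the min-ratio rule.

x2

Column x3 entries and ratios — x2: (5/4)/(1/4) = 5; u2: 27/2 = 27/2; u3: (55/2)/(5/2) = 11.
Smallest ratio is 5 in the row of x2, so x2 leaves.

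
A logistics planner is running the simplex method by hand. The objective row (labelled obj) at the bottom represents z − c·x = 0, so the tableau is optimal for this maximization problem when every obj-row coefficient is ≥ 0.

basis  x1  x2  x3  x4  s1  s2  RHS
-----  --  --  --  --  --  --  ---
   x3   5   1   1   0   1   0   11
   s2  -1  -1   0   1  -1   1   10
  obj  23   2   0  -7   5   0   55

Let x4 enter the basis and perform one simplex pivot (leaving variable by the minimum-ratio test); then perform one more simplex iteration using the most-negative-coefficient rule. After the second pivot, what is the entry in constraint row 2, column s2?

Ratio test on column x4 — row 1: entry 0 ≤ 0; row 2: 10/1 = 10. Minimum is 10 at row 2 (s2 leaves); pivot element 1.
Divide row 2 by 1; eliminate column x4 from the other rows.
Second iteration: most negative obj-row entry is -5 in column x2, so x2 enters.
Ratio test on column x2 — row 1: 11/1 = 11; row 2: entry -1 ≤ 0. Minimum is 11 at row 1 (x3 leaves); pivot element 1.
Divide row 1 by 1; eliminate column x2 from the other rows.
After both pivots, the entry at constraint row 2, column s2 is 1.

1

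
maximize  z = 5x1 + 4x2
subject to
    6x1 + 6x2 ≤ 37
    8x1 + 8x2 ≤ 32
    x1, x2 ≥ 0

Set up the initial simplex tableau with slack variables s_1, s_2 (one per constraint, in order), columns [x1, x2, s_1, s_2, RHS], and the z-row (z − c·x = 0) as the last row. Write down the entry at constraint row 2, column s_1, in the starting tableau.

Slack s_1 belongs to constraint 1; its column is the unit vector e_1, so the entry in row 2 is 0.

0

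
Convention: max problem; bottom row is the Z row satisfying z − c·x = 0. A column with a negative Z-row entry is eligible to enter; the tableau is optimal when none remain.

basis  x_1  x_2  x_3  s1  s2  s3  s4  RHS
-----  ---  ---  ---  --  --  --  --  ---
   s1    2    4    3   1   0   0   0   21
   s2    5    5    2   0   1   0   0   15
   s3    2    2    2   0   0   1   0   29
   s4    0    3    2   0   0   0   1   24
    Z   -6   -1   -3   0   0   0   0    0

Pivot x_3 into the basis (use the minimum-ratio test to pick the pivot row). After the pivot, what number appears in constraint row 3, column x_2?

-2/3

Ratio test on column x_3 — row 1: 21/3 = 7; row 2: 15/2 = 15/2; row 3: 29/2 = 29/2; row 4: 24/2 = 12. Minimum is 7 at row 1 (s1 leaves); pivot element 3.
Divide row 1 by 3; eliminate column x_3 from the other rows.
Row 3 update in column x_2: 2 − 2·(4/3) = -2/3.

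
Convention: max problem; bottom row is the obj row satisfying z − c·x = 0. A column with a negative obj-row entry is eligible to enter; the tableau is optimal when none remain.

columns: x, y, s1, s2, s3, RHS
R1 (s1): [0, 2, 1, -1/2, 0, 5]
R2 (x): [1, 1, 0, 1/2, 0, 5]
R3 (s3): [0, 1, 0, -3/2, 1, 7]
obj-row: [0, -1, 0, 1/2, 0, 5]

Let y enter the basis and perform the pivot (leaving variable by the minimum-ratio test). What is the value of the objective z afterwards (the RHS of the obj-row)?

Ratio test on column y — row 1: 5/2 = 5/2; row 2: 5/1 = 5; row 3: 7/1 = 7. Minimum is 5/2 at row 1 (s1 leaves); pivot element 2.
Pivot on row 1; the obj-row RHS becomes 5 − (-1)·(5/2) = 15/2.

15/2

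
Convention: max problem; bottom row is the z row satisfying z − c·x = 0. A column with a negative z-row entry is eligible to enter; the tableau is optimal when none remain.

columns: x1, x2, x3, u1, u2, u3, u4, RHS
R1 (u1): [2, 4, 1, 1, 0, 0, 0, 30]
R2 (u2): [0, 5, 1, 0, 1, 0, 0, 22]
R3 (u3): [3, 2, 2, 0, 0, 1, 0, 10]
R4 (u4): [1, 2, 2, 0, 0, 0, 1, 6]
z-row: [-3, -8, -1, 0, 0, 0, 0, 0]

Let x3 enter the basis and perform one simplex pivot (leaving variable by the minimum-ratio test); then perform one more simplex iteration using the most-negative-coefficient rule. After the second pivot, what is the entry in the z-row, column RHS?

24

Ratio test on column x3 — row 1: 30/1 = 30; row 2: 22/1 = 22; row 3: 10/2 = 5; row 4: 6/2 = 3. Minimum is 3 at row 4 (u4 leaves); pivot element 2.
Divide row 4 by 2; eliminate column x3 from the other rows.
Second iteration: most negative z-row entry is -7 in column x2, so x2 enters.
Ratio test on column x2 — row 1: 27/3 = 9; row 2: 19/4 = 19/4; row 3: entry 0 ≤ 0; row 4: 3/1 = 3. Minimum is 3 at row 4 (x3 leaves); pivot element 1.
Divide row 4 by 1; eliminate column x2 from the other rows.
After both pivots, the entry at the z-row, column RHS is 24.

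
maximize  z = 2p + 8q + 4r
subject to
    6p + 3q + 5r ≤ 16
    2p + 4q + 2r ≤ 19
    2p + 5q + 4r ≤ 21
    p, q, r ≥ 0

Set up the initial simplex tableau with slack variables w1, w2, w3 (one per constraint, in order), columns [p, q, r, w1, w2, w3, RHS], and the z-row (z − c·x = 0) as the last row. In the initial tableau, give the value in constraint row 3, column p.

2

Constraint 3 has coefficient 2 on p.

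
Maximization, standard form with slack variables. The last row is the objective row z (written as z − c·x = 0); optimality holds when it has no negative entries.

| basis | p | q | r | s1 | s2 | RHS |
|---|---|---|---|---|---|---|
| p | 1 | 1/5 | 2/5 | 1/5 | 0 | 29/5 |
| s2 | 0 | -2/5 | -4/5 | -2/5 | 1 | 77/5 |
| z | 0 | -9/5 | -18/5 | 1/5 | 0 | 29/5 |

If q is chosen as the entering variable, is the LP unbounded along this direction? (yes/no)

Column q has positive entries in row(s) 1, so the ratio test bounds it — not unbounded.

no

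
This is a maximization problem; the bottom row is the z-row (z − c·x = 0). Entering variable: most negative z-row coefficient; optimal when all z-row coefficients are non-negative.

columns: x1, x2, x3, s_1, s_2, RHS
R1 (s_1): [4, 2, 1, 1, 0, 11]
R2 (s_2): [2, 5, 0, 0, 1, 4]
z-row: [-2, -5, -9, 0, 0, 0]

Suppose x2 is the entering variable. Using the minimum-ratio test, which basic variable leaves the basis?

Column x2 entries and ratios — s_1: 11/2 = 11/2; s_2: 4/5 = 4/5.
Smallest ratio is 4/5 in the row of s_2, so s_2 leaves.

s_2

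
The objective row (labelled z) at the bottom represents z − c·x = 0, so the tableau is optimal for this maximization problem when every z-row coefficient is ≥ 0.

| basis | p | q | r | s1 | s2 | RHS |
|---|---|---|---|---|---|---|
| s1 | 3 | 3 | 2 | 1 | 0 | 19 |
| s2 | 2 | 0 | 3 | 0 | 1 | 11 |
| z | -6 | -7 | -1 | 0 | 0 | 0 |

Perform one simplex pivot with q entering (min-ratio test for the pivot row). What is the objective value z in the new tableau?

133/3

Ratio test on column q — row 1: 19/3 = 19/3; row 2: entry 0 ≤ 0. Minimum is 19/3 at row 1 (s1 leaves); pivot element 3.
Pivot on row 1; the z-row RHS becomes 0 − (-7)·(19/3) = 133/3.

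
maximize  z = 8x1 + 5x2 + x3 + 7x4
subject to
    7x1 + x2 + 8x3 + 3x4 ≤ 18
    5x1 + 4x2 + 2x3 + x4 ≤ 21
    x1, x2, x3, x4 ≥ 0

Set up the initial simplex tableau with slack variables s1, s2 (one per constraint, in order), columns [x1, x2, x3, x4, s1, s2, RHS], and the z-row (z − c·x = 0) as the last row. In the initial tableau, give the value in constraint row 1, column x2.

Constraint 1 has coefficient 1 on x2.

1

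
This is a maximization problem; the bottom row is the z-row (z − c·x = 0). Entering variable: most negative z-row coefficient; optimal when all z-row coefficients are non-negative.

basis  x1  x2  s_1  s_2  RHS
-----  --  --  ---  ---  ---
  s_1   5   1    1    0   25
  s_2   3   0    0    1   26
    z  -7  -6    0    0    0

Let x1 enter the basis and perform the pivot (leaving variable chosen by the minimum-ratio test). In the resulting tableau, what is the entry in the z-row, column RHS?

35

Ratio test on column x1 — row 1: 25/5 = 5; row 2: 26/3 = 26/3. Minimum is 5 at row 1 (s_1 leaves); pivot element 5.
Divide row 1 by 5; eliminate column x1 from the other rows.
z-row update in column RHS: 0 − (-7)·5 = 35.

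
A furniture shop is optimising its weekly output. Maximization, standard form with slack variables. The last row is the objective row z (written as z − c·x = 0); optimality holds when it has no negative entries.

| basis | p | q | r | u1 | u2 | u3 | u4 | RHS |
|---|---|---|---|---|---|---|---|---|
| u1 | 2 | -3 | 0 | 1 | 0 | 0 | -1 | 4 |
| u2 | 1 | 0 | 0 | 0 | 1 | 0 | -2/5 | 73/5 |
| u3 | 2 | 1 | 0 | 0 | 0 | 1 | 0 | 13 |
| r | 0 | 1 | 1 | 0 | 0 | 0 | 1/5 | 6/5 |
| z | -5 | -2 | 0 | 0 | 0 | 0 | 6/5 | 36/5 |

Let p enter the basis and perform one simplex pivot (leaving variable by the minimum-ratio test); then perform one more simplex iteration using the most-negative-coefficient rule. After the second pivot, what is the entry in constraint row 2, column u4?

-1/5

Ratio test on column p — row 1: 4/2 = 2; row 2: (73/5)/1 = 73/5; row 3: 13/2 = 13/2; row 4: entry 0 ≤ 0. Minimum is 2 at row 1 (u1 leaves); pivot element 2.
Divide row 1 by 2; eliminate column p from the other rows.
Second iteration: most negative z-row entry is -19/2 in column q, so q enters.
Ratio test on column q — row 1: entry -3/2 ≤ 0; row 2: (63/5)/(3/2) = 42/5; row 3: 9/4 = 9/4; row 4: (6/5)/1 = 6/5. Minimum is 6/5 at row 4 (r leaves); pivot element 1.
Divide row 4 by 1; eliminate column q from the other rows.
After both pivots, the entry at constraint row 2, column u4 is -1/5.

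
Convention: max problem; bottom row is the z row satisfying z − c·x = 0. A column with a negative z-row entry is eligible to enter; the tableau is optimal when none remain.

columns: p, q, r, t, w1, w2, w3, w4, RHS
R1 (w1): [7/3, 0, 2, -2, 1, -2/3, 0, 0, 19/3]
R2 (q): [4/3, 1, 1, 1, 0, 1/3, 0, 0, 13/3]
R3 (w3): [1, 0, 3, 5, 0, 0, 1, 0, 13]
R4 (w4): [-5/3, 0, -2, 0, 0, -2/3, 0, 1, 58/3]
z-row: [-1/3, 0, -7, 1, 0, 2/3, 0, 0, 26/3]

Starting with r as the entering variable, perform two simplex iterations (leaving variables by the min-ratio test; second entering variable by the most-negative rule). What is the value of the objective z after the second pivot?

Ratio test on column r — row 1: (19/3)/2 = 19/6; row 2: (13/3)/1 = 13/3; row 3: 13/3 = 13/3; row 4: entry -2 ≤ 0. Minimum is 19/6 at row 1 (w1 leaves); pivot element 2.
Pivot on row 1; the z-row RHS becomes 26/3 − (-7)·(19/6) = 185/6.
Next entering variable (most negative z-row entry -6): t.
Ratio test on column t — row 1: entry -1 ≤ 0; row 2: (7/6)/2 = 7/12; row 3: (7/2)/8 = 7/16; row 4: entry -2 ≤ 0. Minimum is 7/16 at row 3 (w3 leaves); pivot element 8.
After the second pivot the z-row RHS is 185/6 − (-6)·(7/16) = 803/24.

803/24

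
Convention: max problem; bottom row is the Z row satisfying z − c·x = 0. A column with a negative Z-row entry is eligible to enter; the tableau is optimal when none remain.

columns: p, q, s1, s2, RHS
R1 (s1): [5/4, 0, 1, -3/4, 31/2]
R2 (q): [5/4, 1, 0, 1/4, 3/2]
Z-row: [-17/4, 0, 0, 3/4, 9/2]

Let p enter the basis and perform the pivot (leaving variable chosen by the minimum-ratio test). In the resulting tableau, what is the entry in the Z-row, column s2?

Ratio test on column p — row 1: (31/2)/(5/4) = 62/5; row 2: (3/2)/(5/4) = 6/5. Minimum is 6/5 at row 2 (q leaves); pivot element 5/4.
Divide row 2 by 5/4; eliminate column p from the other rows.
Z-row update in column s2: 3/4 − (-17/4)·(1/5) = 8/5.

8/5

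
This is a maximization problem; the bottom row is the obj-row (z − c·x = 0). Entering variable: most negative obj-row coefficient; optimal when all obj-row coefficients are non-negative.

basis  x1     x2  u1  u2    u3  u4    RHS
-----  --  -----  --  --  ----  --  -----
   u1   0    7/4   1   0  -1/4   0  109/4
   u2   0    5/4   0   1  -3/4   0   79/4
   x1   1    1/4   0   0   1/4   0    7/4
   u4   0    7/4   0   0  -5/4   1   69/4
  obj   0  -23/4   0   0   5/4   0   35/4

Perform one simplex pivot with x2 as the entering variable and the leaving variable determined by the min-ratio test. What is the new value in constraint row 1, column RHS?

15

Ratio test on column x2 — row 1: (109/4)/(7/4) = 109/7; row 2: (79/4)/(5/4) = 79/5; row 3: (7/4)/(1/4) = 7; row 4: (69/4)/(7/4) = 69/7. Minimum is 7 at row 3 (x1 leaves); pivot element 1/4.
Divide row 3 by 1/4; eliminate column x2 from the other rows.
Row 1 update in column RHS: 109/4 − (7/4)·7 = 15.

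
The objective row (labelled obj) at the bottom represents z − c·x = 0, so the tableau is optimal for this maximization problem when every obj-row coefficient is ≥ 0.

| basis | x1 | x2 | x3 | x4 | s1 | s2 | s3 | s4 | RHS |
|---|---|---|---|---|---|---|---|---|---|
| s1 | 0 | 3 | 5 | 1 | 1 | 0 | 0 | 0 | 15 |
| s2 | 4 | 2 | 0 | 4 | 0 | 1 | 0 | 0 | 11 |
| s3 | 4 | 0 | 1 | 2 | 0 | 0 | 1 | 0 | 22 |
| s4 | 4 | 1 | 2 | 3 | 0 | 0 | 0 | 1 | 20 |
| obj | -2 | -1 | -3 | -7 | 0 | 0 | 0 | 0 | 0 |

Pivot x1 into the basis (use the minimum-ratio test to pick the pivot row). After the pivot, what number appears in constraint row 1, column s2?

0

Ratio test on column x1 — row 1: entry 0 ≤ 0; row 2: 11/4 = 11/4; row 3: 22/4 = 11/2; row 4: 20/4 = 5. Minimum is 11/4 at row 2 (s2 leaves); pivot element 4.
Divide row 2 by 4; eliminate column x1 from the other rows.
Row 1 update in column s2: 0 − 0·(1/4) = 0.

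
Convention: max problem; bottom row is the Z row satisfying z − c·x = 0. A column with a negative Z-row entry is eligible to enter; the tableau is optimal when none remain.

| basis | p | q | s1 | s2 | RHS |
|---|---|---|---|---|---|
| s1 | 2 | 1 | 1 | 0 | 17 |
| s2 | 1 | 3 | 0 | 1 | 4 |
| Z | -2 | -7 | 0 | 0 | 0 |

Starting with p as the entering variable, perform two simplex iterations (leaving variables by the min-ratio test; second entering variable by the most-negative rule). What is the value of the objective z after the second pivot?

Ratio test on column p — row 1: 17/2 = 17/2; row 2: 4/1 = 4. Minimum is 4 at row 2 (s2 leaves); pivot element 1.
Pivot on row 2; the Z-row RHS becomes 0 − (-2)·4 = 8.
Next entering variable (most negative Z-row entry -1): q.
Ratio test on column q — row 1: entry -5 ≤ 0; row 2: 4/3 = 4/3. Minimum is 4/3 at row 2 (p leaves); pivot element 3.
After the second pivot the Z-row RHS is 8 − (-1)·(4/3) = 28/3.

28/3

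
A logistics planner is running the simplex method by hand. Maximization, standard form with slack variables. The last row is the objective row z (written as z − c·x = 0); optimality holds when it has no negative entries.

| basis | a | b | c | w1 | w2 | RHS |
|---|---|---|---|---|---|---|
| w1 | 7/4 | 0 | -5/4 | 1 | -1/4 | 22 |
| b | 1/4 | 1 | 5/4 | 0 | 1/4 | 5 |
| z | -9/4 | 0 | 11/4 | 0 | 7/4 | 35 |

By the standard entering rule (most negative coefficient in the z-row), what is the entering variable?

a

Negative z-row entries: a: -9/4.
The most negative is -9/4 in column a, so a enters.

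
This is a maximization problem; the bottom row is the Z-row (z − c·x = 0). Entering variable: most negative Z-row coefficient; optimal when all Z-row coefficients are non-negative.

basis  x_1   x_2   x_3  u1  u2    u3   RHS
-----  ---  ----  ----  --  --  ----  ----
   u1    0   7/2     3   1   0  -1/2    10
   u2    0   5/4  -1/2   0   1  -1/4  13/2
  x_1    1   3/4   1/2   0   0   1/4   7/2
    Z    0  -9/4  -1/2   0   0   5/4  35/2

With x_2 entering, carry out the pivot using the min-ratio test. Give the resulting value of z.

Ratio test on column x_2 — row 1: 10/(7/2) = 20/7; row 2: (13/2)/(5/4) = 26/5; row 3: (7/2)/(3/4) = 14/3. Minimum is 20/7 at row 1 (u1 leaves); pivot element 7/2.
Pivot on row 1; the Z-row RHS becomes 35/2 − (-9/4)·(20/7) = 335/14.

335/14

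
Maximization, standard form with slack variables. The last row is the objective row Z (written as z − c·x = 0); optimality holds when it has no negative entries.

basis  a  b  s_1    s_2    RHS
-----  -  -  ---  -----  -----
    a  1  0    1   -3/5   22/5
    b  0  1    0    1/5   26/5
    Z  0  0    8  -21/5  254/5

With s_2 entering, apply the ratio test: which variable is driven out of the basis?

b

Column s_2 entries and ratios — a: -3/5 ≤ 0, skip; b: (26/5)/(1/5) = 26.
Smallest ratio is 26 in the row of b, so b leaves.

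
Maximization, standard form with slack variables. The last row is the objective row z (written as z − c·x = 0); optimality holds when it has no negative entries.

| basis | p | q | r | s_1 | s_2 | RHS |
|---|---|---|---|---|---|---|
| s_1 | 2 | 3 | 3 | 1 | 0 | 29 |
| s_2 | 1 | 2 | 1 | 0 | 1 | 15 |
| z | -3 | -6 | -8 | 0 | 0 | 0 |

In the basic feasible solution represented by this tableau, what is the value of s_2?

s_2 is basic (row 2); its value is the RHS of that row, 15.

15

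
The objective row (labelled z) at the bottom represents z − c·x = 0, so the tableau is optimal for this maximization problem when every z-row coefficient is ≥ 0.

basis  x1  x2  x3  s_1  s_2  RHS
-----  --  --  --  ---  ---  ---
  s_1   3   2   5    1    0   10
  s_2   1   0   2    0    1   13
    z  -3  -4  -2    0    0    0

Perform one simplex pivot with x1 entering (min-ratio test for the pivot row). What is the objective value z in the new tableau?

10

Ratio test on column x1 — row 1: 10/3 = 10/3; row 2: 13/1 = 13. Minimum is 10/3 at row 1 (s_1 leaves); pivot element 3.
Pivot on row 1; the z-row RHS becomes 0 − (-3)·(10/3) = 10.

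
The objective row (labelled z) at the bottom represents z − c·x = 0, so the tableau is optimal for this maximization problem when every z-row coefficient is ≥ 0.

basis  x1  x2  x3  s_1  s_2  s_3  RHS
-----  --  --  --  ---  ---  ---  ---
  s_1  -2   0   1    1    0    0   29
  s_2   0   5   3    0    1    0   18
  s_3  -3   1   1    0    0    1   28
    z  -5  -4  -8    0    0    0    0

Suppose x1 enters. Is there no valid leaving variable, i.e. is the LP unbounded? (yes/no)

yes

Every constraint-row entry in column x1 is ≤ 0, so increasing x1 is unbounded.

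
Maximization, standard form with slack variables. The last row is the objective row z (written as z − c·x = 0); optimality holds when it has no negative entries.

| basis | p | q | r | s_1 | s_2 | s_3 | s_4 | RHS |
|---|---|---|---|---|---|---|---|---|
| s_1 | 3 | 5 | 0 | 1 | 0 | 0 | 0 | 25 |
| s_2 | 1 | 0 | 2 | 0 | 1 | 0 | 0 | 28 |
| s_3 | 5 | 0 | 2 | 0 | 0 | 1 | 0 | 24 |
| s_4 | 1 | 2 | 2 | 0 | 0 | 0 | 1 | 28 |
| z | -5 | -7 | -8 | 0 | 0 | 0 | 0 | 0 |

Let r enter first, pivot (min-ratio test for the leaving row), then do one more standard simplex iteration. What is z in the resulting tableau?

Ratio test on column r — row 1: entry 0 ≤ 0; row 2: 28/2 = 14; row 3: 24/2 = 12; row 4: 28/2 = 14. Minimum is 12 at row 3 (s_3 leaves); pivot element 2.
Pivot on row 3; the z-row RHS becomes 0 − (-8)·12 = 96.
Next entering variable (most negative z-row entry -7): q.
Ratio test on column q — row 1: 25/5 = 5; row 2: entry 0 ≤ 0; row 3: entry 0 ≤ 0; row 4: 4/2 = 2. Minimum is 2 at row 4 (s_4 leaves); pivot element 2.
After the second pivot the z-row RHS is 96 − (-7)·2 = 110.

110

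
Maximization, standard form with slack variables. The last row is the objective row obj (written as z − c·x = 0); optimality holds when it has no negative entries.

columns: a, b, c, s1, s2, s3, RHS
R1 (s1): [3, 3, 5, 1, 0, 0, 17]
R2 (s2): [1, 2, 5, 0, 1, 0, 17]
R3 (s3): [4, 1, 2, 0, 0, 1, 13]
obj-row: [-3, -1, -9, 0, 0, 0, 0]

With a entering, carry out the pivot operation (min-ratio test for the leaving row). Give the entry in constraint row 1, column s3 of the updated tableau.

-3/4

Ratio test on column a — row 1: 17/3 = 17/3; row 2: 17/1 = 17; row 3: 13/4 = 13/4. Minimum is 13/4 at row 3 (s3 leaves); pivot element 4.
Divide row 3 by 4; eliminate column a from the other rows.
Row 1 update in column s3: 0 − 3·(1/4) = -3/4.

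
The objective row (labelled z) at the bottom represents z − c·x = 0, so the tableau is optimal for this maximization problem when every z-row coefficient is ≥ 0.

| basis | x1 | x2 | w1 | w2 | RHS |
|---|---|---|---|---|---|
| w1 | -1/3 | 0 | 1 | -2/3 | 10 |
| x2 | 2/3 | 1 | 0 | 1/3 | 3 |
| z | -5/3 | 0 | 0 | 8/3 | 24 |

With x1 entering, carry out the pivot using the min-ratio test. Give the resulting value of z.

Ratio test on column x1 — row 1: entry -1/3 ≤ 0; row 2: 3/(2/3) = 9/2. Minimum is 9/2 at row 2 (x2 leaves); pivot element 2/3.
Pivot on row 2; the z-row RHS becomes 24 − (-5/3)·(9/2) = 63/2.

63/2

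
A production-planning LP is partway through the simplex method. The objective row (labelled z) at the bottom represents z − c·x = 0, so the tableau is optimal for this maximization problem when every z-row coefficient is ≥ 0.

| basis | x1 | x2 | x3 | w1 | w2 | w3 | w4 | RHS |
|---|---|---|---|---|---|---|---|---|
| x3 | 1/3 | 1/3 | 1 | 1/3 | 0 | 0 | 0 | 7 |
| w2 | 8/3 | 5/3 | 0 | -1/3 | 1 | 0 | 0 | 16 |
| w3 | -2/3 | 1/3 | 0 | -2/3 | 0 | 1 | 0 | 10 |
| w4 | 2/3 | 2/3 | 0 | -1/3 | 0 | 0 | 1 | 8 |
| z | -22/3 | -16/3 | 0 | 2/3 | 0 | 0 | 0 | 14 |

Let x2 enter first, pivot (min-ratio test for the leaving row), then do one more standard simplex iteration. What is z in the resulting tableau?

Ratio test on column x2 — row 1: 7/(1/3) = 21; row 2: 16/(5/3) = 48/5; row 3: 10/(1/3) = 30; row 4: 8/(2/3) = 12. Minimum is 48/5 at row 2 (w2 leaves); pivot element 5/3.
Pivot on row 2; the z-row RHS becomes 14 − (-16/3)·(48/5) = 326/5.
Next entering variable (most negative z-row entry -2/5): w1.
Ratio test on column w1 — row 1: (19/5)/(2/5) = 19/2; row 2: entry -1/5 ≤ 0; row 3: entry -3/5 ≤ 0; row 4: entry -1/5 ≤ 0. Minimum is 19/2 at row 1 (x3 leaves); pivot element 2/5.
After the second pivot the z-row RHS is 326/5 − (-2/5)·(19/2) = 69.

69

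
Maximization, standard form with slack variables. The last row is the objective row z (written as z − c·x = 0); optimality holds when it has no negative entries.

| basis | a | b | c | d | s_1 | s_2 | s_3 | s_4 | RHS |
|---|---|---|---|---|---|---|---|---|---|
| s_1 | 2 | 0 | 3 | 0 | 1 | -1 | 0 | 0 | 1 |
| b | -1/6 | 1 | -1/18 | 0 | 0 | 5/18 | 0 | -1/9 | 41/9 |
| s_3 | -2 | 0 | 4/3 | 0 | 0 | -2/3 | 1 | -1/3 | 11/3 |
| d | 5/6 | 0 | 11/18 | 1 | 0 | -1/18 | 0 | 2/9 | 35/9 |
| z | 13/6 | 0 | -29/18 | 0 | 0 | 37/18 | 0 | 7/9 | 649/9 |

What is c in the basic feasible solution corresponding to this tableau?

0

c is not in the basis, so in the current basic feasible solution c = 0.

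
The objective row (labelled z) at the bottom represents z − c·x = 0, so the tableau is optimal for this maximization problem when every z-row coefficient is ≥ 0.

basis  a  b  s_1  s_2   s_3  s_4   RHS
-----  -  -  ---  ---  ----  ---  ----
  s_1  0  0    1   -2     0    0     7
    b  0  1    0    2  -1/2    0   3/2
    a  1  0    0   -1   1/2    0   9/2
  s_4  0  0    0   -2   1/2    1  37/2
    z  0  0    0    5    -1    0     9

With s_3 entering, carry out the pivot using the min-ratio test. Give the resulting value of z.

Ratio test on column s_3 — row 1: entry 0 ≤ 0; row 2: entry -1/2 ≤ 0; row 3: (9/2)/(1/2) = 9; row 4: (37/2)/(1/2) = 37. Minimum is 9 at row 3 (a leaves); pivot element 1/2.
Pivot on row 3; the z-row RHS becomes 9 − (-1)·9 = 18.

18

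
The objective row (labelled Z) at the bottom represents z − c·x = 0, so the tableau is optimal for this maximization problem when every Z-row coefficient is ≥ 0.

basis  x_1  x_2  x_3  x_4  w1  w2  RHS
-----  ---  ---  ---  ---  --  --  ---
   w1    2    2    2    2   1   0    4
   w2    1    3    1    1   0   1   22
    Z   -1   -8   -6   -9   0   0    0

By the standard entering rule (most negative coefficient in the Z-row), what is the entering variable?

Negative Z-row entries: x_1: -1, x_2: -8, x_3: -6, x_4: -9.
The most negative is -9 in column x_4, so x_4 enters.

x_4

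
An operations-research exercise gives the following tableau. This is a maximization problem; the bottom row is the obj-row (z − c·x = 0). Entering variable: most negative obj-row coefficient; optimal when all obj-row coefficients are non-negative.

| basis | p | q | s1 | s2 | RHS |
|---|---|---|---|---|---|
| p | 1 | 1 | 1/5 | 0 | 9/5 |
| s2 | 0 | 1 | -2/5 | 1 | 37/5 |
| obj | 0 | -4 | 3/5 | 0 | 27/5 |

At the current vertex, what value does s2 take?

37/5

s2 is basic (row 2); its value is the RHS of that row, 37/5.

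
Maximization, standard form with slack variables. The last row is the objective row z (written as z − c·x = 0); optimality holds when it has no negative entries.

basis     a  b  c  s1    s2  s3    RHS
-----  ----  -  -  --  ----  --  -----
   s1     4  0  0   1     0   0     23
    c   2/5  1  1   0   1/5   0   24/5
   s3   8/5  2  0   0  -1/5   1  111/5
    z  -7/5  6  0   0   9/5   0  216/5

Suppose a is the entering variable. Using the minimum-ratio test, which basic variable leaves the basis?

Column a entries and ratios — s1: 23/4 = 23/4; c: (24/5)/(2/5) = 12; s3: (111/5)/(8/5) = 111/8.
Smallest ratio is 23/4 in the row of s1, so s1 leaves.

s1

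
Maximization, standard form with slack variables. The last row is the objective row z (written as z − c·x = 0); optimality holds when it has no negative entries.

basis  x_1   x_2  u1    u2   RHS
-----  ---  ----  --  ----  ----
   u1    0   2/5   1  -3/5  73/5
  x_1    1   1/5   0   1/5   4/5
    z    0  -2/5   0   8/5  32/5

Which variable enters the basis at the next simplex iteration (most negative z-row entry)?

Negative z-row entries: x_2: -2/5.
The most negative is -2/5 in column x_2, so x_2 enters.

x_2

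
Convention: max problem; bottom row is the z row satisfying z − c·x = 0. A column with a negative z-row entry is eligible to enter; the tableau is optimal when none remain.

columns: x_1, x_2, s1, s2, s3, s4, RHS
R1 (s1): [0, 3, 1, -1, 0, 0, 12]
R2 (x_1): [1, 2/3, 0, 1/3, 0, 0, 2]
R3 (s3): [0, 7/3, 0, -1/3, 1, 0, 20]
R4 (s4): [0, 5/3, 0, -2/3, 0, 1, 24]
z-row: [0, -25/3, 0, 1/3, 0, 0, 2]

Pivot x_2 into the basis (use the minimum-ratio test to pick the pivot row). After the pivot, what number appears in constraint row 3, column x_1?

-7/2

Ratio test on column x_2 — row 1: 12/3 = 4; row 2: 2/(2/3) = 3; row 3: 20/(7/3) = 60/7; row 4: 24/(5/3) = 72/5. Minimum is 3 at row 2 (x_1 leaves); pivot element 2/3.
Divide row 2 by 2/3; eliminate column x_2 from the other rows.
Row 3 update in column x_1: 0 − (7/3)·(3/2) = -7/2.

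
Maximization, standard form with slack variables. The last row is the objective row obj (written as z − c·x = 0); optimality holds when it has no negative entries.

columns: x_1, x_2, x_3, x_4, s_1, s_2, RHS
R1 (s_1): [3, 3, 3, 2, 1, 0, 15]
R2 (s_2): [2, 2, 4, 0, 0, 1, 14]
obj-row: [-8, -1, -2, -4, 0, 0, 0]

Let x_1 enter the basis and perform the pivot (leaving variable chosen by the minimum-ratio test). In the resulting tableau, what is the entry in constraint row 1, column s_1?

Ratio test on column x_1 — row 1: 15/3 = 5; row 2: 14/2 = 7. Minimum is 5 at row 1 (s_1 leaves); pivot element 3.
Divide row 1 by 3; eliminate column x_1 from the other rows.
In the new row 1, the s_1 entry is the old entry divided by the pivot: 1/3 = 1/3.

1/3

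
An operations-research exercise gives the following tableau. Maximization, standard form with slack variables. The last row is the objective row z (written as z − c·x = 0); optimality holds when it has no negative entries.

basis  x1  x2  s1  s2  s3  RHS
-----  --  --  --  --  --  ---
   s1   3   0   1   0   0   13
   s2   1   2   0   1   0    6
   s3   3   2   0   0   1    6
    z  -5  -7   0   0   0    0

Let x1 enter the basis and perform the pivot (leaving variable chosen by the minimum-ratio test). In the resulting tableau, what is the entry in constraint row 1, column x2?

Ratio test on column x1 — row 1: 13/3 = 13/3; row 2: 6/1 = 6; row 3: 6/3 = 2. Minimum is 2 at row 3 (s3 leaves); pivot element 3.
Divide row 3 by 3; eliminate column x1 from the other rows.
Row 1 update in column x2: 0 − 3·(2/3) = -2.

-2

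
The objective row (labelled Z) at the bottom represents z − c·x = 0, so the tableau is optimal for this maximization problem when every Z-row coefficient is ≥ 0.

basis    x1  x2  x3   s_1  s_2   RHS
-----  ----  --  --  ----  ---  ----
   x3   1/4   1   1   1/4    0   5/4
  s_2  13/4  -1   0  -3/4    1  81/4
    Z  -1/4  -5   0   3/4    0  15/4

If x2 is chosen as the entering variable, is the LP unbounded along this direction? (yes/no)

no

Column x2 has positive entries in row(s) 1, so the ratio test bounds it — not unbounded.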